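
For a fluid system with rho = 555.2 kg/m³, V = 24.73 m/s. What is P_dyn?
Formula: P_{dyn} = \frac{1}{2} \rho V^2
P_dyn = 0.5·555.2·24.73²/1000 = 169.8 kPa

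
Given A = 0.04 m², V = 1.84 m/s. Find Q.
Formula: Q = A V
Q = 0.04·1.84·1000 = 73.6 L/s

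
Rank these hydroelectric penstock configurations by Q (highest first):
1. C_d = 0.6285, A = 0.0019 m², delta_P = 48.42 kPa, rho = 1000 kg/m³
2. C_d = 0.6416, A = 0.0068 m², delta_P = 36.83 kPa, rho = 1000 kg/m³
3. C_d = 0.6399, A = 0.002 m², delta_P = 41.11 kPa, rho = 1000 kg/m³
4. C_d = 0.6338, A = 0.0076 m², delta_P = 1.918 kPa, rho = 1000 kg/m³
Case 1: Q = 11.75 L/s
Case 2: Q = 37.44 L/s
Case 3: Q = 11.6 L/s
Case 4: Q = 9.434 L/s
Ranking (highest first): 2, 1, 3, 4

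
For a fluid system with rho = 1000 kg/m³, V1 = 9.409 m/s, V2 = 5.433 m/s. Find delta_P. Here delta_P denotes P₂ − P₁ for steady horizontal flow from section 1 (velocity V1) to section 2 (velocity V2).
Formula: \Delta P = \frac{1}{2} \rho (V_1^2 - V_2^2)
delta_P = 0.5·1000·(9.409² − 5.433²)/1000 = 29.51 kPa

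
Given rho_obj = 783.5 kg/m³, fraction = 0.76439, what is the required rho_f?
Formula: f_{sub} = \frac{\rho_{obj}}{\rho_f}
Substituting knowns: 0.76439 = 783.5/rho_f
Solving for rho_f: rho_f = 783.5/0.76439 = 1025 kg/m³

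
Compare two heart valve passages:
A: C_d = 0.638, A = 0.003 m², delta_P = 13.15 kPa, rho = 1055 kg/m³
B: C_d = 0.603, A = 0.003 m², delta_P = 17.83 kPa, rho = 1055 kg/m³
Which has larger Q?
Q(A) = 9.556 L/s, Q(B) = 10.52 L/s. Answer: B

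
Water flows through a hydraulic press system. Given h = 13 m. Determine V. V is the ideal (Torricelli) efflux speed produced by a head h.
Formula: V = \sqrt{2 g h}
V = √(2·9.81·13) = 15.97 m/s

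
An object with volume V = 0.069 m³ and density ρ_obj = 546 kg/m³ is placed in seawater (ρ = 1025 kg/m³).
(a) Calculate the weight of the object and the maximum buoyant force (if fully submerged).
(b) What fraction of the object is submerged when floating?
(a) W=rho_obj*g*V=546*9.81*0.069=369.6 N; F_B(max)=rho*g*V=1025*9.81*0.069=693.8 N
(b) Floating fraction=rho_obj/rho=546/1025=0.533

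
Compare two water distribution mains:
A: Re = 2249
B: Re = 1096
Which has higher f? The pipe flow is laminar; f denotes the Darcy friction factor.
f(A) = 0.02846, f(B) = 0.05839. Answer: B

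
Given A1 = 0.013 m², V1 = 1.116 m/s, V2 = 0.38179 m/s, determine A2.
Formula: V_2 = \frac{A_1 V_1}{A_2}
Substituting knowns: 0.38179 = 0.013·1.116/A2
Solving for A2: A2 = 0.013·1.116/0.38179 = 0.038 m²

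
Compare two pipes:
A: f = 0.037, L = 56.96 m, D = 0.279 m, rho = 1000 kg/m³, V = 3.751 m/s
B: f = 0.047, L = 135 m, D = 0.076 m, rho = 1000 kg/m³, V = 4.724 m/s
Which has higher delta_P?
delta_P(A) = 53.14 kPa, delta_P(B) = 931.6 kPa. Answer: B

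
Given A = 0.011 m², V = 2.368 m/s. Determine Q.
Formula: Q = A V
Q = 0.011·2.368·1000 = 26.05 L/s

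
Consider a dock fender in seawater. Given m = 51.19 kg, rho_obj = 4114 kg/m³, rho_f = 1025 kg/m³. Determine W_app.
Formula: W_{app} = mg\left(1 - \frac{\rho_f}{\rho_{obj}}\right)
W_app = 51.19·9.81·(1 − 1025/4114) = 377.1 N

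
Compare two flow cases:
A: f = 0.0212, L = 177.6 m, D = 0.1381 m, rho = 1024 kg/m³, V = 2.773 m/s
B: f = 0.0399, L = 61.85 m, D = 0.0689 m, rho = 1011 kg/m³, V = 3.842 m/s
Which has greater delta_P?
delta_P(A) = 107.3 kPa, delta_P(B) = 267.3 kPa. Answer: B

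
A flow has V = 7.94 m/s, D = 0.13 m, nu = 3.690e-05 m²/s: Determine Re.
Formula: Re = \frac{V D}{\nu}
Re = 7.94·0.13/3.690e-05 = 27973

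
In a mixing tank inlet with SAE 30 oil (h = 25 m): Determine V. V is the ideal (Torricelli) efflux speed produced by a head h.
Formula: V = \sqrt{2 g h}
V = √(2·9.81·25) = 22.15 m/s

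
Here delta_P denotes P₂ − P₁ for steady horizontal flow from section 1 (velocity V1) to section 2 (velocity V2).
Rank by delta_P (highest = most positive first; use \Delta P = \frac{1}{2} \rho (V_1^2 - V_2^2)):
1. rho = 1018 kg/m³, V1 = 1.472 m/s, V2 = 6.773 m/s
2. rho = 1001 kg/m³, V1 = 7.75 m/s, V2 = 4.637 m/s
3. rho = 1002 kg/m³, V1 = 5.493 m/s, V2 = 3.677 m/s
Case 1: delta_P = -22.25 kPa
Case 2: delta_P = 19.3 kPa
Case 3: delta_P = 8.343 kPa
Ranking (highest first): 2, 3, 1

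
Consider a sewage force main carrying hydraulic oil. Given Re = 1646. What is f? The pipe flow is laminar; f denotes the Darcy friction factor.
Formula: f = \frac{64}{Re}
f = 64/1646 = 0.03888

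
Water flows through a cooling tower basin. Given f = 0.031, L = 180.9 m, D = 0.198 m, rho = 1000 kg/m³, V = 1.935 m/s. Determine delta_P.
Formula: \Delta P = f \frac{L}{D} \frac{\rho V^2}{2}
delta_P = 0.031·(180.9/0.198)·0.5·1000·1.935²/1000 = 53.02 kPa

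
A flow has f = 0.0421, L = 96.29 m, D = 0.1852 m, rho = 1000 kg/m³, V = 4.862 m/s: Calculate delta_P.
Formula: \Delta P = f \frac{L}{D} \frac{\rho V^2}{2}
delta_P = 0.0421·(96.29/0.1852)·0.5·1000·4.862²/1000 = 258.7 kPa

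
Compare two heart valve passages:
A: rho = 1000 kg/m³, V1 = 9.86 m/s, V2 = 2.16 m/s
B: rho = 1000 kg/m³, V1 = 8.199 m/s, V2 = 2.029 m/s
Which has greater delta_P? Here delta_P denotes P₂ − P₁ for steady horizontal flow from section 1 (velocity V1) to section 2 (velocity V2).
delta_P(A) = 46.28 kPa, delta_P(B) = 31.55 kPa. Answer: A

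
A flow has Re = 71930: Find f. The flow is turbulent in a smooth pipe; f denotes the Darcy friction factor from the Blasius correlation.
Formula: f = \frac{0.316}{Re^{0.25}}
f = 0.316/71930^0.25 = 0.0193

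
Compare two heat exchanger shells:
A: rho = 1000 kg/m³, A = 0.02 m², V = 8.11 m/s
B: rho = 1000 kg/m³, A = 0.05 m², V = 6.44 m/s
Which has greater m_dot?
m_dot(A) = 162.2 kg/s, m_dot(B) = 322 kg/s. Answer: B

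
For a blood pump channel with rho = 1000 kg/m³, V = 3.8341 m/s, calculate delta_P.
Formula: V = \sqrt{\frac{2 \Delta P}{\rho}}
Substituting knowns: 3.8341 = √(2·(delta_P·1000)/1000)
Solving for delta_P: delta_P = 3.8341²·1000/2/1000 = 7.35 kPa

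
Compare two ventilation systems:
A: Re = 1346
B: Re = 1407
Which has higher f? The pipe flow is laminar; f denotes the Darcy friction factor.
f(A) = 0.04755, f(B) = 0.04549. Answer: A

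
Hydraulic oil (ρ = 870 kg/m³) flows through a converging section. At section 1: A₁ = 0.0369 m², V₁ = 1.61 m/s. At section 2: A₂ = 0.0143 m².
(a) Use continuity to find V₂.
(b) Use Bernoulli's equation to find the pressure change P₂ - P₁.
(a) Continuity: A₁V₁=A₂V₂ -> V₂=A₁V₁/A₂=0.0369*1.61/0.0143=4.15 m/s
(b) Bernoulli: P₂-P₁=0.5*rho*(V₁^2-V₂^2)/1000=0.5*870*(1.61^2-4.15^2)/1000=-6.364 kPa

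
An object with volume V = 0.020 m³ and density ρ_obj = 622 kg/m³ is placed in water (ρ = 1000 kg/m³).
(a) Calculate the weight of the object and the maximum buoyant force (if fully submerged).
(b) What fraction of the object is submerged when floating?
(a) W=rho_obj*g*V=622*9.81*0.020=122.0 N; F_B(max)=rho*g*V=1000*9.81*0.020=196.2 N
(b) Floating fraction=rho_obj/rho=622/1000=0.622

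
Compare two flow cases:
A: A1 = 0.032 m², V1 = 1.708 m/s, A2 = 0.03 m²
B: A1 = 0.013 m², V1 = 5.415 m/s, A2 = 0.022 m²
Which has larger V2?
V2(A) = 1.822 m/s, V2(B) = 3.2 m/s. Answer: B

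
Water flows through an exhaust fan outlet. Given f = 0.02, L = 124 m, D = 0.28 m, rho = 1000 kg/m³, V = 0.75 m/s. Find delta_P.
Formula: \Delta P = f \frac{L}{D} \frac{\rho V^2}{2}
delta_P = 0.02·(124/0.28)·0.5·1000·0.75²/1000 = 2.491 kPa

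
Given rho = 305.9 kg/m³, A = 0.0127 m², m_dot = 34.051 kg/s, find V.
Formula: \dot{m} = \rho A V
Substituting knowns: 34.051 = 305.9·0.0127·V
Solving for V: V = 34.051/(305.9·0.0127) = 8.765 m/s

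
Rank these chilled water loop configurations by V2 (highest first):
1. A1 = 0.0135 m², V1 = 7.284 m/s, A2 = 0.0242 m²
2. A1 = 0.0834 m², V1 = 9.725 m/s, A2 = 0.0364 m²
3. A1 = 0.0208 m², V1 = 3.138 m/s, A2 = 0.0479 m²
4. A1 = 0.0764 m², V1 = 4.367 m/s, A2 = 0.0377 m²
Case 1: V2 = 4.063 m/s
Case 2: V2 = 22.28 m/s
Case 3: V2 = 1.363 m/s
Case 4: V2 = 8.85 m/s
Ranking (highest first): 2, 4, 1, 3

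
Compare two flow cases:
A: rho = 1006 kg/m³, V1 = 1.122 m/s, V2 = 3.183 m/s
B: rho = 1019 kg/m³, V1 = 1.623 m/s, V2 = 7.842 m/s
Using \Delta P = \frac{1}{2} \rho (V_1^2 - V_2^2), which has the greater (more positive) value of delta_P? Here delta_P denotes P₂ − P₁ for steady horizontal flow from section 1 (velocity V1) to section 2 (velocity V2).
delta_P(A) = -4.463 kPa, delta_P(B) = -29.99 kPa. Answer: A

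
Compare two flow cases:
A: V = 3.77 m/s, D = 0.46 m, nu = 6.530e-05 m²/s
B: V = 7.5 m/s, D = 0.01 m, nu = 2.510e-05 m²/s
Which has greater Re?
Re(A) = 26557, Re(B) = 2988. Answer: A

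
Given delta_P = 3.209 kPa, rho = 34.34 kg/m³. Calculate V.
Formula: V = \sqrt{\frac{2 \Delta P}{\rho}}
V = √(2·(3.209·1000)/34.34) = 13.67 m/s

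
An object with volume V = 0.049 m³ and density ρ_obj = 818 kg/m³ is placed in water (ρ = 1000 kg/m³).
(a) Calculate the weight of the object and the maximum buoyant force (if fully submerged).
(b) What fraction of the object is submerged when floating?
(a) W=rho_obj*g*V=818*9.81*0.049=393.2 N; F_B(max)=rho*g*V=1000*9.81*0.049=480.7 N
(b) Floating fraction=rho_obj/rho=818/1000=0.818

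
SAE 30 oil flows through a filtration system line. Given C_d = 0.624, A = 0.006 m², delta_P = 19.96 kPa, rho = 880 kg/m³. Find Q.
Formula: Q = C_d A \sqrt{\frac{2 \Delta P}{\rho}}
Q = 0.624·0.006·√(2·(19.96·1000)/880)·1000 = 25.22 L/s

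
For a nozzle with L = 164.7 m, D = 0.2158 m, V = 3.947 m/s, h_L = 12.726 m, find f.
Formula: h_L = f \frac{L}{D} \frac{V^2}{2g}
Substituting knowns: 12.726 = f·(164.7/0.2158)·3.947²/(2·9.81)
Solving for f: f = 12.726·2·9.81/((164.7/0.2158)·3.947²) = 0.021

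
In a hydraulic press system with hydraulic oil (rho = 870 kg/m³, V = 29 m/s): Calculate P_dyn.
Formula: P_{dyn} = \frac{1}{2} \rho V^2
P_dyn = 0.5·870·29²/1000 = 365.8 kPa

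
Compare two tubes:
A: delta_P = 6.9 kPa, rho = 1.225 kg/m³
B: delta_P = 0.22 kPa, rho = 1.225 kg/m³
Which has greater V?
V(A) = 106.1 m/s, V(B) = 18.95 m/s. Answer: A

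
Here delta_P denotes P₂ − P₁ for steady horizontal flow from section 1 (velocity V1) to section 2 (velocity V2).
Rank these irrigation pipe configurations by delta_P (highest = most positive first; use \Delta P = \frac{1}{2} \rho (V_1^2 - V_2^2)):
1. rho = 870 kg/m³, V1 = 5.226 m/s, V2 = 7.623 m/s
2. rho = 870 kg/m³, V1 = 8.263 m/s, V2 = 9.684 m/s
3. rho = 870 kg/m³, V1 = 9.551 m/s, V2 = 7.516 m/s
Case 1: delta_P = -13.4 kPa
Case 2: delta_P = -11.09 kPa
Case 3: delta_P = 15.11 kPa
Ranking (highest first): 3, 2, 1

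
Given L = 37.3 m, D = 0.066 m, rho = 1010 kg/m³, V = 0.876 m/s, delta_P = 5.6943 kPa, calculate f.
Formula: \Delta P = f \frac{L}{D} \frac{\rho V^2}{2}
Substituting knowns: 5.6943 = f·(37.3/0.066)·0.5·1010·0.876²/1000
Solving for f: f = (5.6943·1000)/((37.3/0.066)·0.5·1010·0.876²) = 0.026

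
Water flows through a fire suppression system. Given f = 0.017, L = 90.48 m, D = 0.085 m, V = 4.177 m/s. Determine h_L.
Formula: h_L = f \frac{L}{D} \frac{V^2}{2g}
h_L = 0.017·(90.48/0.085)·4.177²/(2·9.81) = 16.09 m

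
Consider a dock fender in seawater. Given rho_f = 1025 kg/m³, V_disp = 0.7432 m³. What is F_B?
Formula: F_B = \rho_f g V_{disp}
F_B = 1025·9.81·0.7432 = 7473 N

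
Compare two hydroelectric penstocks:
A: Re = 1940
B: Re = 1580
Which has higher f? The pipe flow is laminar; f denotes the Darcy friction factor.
f(A) = 0.03299, f(B) = 0.04051. Answer: B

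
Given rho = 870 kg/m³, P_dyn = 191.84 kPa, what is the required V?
Formula: P_{dyn} = \frac{1}{2} \rho V^2
Substituting knowns: 191.84 = 0.5·870·V²/1000
Solving for V: V = √(2·(191.84·1000)/870) = 21 m/s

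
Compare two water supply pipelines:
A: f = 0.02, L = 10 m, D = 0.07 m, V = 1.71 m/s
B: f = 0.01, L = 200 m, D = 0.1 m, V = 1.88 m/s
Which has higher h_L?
h_L(A) = 0.4258 m, h_L(B) = 3.603 m. Answer: B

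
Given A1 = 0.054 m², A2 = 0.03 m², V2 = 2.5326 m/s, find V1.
Formula: V_2 = \frac{A_1 V_1}{A_2}
Substituting knowns: 2.5326 = 0.054·V1/0.03
Solving for V1: V1 = 2.5326·0.03/0.054 = 1.407 m/s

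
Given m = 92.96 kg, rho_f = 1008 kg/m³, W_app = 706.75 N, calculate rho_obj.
Formula: W_{app} = mg\left(1 - \frac{\rho_f}{\rho_{obj}}\right)
Substituting knowns: 706.75 = 92.96·9.81·(1 − 1008/rho_obj)
Solving for rho_obj: rho_obj = 1008/(1 − 706.75/(92.96·9.81)) = 4480 kg/m³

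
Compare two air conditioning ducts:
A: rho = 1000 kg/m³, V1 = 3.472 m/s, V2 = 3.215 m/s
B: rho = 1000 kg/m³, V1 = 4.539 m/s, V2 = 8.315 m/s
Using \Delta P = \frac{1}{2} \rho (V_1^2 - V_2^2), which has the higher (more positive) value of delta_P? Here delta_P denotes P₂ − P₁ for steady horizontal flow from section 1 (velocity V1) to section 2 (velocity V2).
delta_P(A) = 0.8593 kPa, delta_P(B) = -24.27 kPa. Answer: A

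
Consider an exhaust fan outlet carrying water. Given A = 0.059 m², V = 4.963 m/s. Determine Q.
Formula: Q = A V
Q = 0.059·4.963·1000 = 292.8 L/s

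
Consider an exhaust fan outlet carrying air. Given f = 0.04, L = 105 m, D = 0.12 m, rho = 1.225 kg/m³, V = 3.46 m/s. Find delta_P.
Formula: \Delta P = f \frac{L}{D} \frac{\rho V^2}{2}
delta_P = 0.04·(105/0.12)·0.5·1.225·3.46²/1000 = 0.2566 kPa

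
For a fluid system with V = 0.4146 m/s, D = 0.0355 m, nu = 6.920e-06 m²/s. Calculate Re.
Formula: Re = \frac{V D}{\nu}
Re = 0.4146·0.0355/6.920e-06 = 2127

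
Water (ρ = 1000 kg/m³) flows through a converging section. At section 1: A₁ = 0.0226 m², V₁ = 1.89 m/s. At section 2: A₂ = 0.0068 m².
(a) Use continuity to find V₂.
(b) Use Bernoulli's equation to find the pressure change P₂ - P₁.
(a) Continuity: A₁V₁=A₂V₂ -> V₂=A₁V₁/A₂=0.0226*1.89/0.0068=6.28 m/s
(b) Bernoulli: P₂-P₁=0.5*rho*(V₁^2-V₂^2)/1000=0.5*1000*(1.89^2-6.28^2)/1000=-17.93 kPa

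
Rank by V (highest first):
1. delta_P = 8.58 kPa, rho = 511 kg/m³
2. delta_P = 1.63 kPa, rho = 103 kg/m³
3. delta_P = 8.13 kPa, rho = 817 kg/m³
Case 1: V = 5.795 m/s
Case 2: V = 5.626 m/s
Case 3: V = 4.461 m/s
Ranking (highest first): 1, 2, 3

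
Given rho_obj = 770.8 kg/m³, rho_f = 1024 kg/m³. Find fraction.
Formula: f_{sub} = \frac{\rho_{obj}}{\rho_f}
fraction = 770.8/1024 = 0.7527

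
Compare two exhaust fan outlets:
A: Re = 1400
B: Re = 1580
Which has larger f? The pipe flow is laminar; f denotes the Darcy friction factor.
f(A) = 0.04571, f(B) = 0.04051. Answer: A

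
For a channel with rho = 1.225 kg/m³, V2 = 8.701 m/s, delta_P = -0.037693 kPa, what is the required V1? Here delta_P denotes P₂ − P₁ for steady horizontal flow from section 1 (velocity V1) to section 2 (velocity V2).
Formula: \Delta P = \frac{1}{2} \rho (V_1^2 - V_2^2)
Substituting knowns: -0.037693 = 0.5·1.225·(V1² − 8.701²)/1000
Solving for V1: V1 = √(8.701² + 2·(-0.037693·1000)/1.225) = 3.764 m/s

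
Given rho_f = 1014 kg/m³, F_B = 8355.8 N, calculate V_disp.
Formula: F_B = \rho_f g V_{disp}
Substituting knowns: 8355.8 = 1014·9.81·V_disp
Solving for V_disp: V_disp = 8355.8/(1014·9.81) = 0.84 m³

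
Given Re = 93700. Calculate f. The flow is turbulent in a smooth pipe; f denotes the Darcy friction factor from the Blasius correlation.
Formula: f = \frac{0.316}{Re^{0.25}}
f = 0.316/93700^0.25 = 0.01806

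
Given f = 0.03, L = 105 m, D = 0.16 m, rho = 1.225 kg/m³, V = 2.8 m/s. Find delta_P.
Formula: \Delta P = f \frac{L}{D} \frac{\rho V^2}{2}
delta_P = 0.03·(105/0.16)·0.5·1.225·2.8²/1000 = 0.09454 kPa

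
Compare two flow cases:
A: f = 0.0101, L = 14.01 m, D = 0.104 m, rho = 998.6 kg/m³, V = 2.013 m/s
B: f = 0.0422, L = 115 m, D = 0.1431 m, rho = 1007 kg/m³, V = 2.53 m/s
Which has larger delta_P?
delta_P(A) = 2.753 kPa, delta_P(B) = 109.3 kPa. Answer: B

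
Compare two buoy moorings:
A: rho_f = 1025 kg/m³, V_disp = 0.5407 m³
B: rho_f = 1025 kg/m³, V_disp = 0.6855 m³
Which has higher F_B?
F_B(A) = 5437 N, F_B(B) = 6893 N. Answer: B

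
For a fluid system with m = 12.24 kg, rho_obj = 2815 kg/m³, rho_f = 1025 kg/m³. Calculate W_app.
Formula: W_{app} = mg\left(1 - \frac{\rho_f}{\rho_{obj}}\right)
W_app = 12.24·9.81·(1 − 1025/2815) = 76.35 N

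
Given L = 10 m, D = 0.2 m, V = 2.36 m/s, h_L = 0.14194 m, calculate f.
Formula: h_L = f \frac{L}{D} \frac{V^2}{2g}
Substituting knowns: 0.14194 = f·(10/0.2)·2.36²/(2·9.81)
Solving for f: f = 0.14194·2·9.81/((10/0.2)·2.36²) = 0.01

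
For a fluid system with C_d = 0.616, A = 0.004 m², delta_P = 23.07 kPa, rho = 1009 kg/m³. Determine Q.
Formula: Q = C_d A \sqrt{\frac{2 \Delta P}{\rho}}
Q = 0.616·0.004·√(2·(23.07·1000)/1009)·1000 = 16.66 L/s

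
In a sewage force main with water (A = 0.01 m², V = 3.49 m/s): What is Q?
Formula: Q = A V
Q = 0.01·3.49·1000 = 34.9 L/s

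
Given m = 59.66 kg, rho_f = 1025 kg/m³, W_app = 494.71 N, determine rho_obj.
Formula: W_{app} = mg\left(1 - \frac{\rho_f}{\rho_{obj}}\right)
Substituting knowns: 494.71 = 59.66·9.81·(1 − 1025/rho_obj)
Solving for rho_obj: rho_obj = 1025/(1 − 494.71/(59.66·9.81)) = 6625 kg/m³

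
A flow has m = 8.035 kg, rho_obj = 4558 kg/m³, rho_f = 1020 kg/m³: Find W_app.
Formula: W_{app} = mg\left(1 - \frac{\rho_f}{\rho_{obj}}\right)
W_app = 8.035·9.81·(1 − 1020/4558) = 61.18 N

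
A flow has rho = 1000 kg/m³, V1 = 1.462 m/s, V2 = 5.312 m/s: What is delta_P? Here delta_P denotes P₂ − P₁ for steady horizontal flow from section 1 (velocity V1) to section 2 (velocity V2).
Formula: \Delta P = \frac{1}{2} \rho (V_1^2 - V_2^2)
delta_P = 0.5·1000·(1.462² − 5.312²)/1000 = -13.04 kPa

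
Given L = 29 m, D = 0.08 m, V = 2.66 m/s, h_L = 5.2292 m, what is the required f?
Formula: h_L = f \frac{L}{D} \frac{V^2}{2g}
Substituting knowns: 5.2292 = f·(29/0.08)·2.66²/(2·9.81)
Solving for f: f = 5.2292·2·9.81/((29/0.08)·2.66²) = 0.04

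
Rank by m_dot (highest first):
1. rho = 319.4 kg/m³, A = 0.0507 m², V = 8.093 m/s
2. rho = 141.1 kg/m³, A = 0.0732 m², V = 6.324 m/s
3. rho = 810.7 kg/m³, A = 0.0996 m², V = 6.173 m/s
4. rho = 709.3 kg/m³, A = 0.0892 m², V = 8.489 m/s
Case 1: m_dot = 131.1 kg/s
Case 2: m_dot = 65.32 kg/s
Case 3: m_dot = 498.4 kg/s
Case 4: m_dot = 537.1 kg/s
Ranking (highest first): 4, 3, 1, 2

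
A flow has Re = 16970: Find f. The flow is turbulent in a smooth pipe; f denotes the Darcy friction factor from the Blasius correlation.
Formula: f = \frac{0.316}{Re^{0.25}}
f = 0.316/16970^0.25 = 0.02769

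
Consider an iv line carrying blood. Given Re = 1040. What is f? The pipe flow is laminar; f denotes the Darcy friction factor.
Formula: f = \frac{64}{Re}
f = 64/1040 = 0.06154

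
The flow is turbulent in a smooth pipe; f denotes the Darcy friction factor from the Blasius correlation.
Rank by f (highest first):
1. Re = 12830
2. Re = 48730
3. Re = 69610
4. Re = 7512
Case 1: f = 0.02969
Case 2: f = 0.02127
Case 3: f = 0.01945
Case 4: f = 0.03394
Ranking (highest first): 4, 1, 2, 3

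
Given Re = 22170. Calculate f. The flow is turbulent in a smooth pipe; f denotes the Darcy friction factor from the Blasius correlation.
Formula: f = \frac{0.316}{Re^{0.25}}
f = 0.316/22170^0.25 = 0.0259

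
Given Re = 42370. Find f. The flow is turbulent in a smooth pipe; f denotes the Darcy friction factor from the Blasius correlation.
Formula: f = \frac{0.316}{Re^{0.25}}
f = 0.316/42370^0.25 = 0.02203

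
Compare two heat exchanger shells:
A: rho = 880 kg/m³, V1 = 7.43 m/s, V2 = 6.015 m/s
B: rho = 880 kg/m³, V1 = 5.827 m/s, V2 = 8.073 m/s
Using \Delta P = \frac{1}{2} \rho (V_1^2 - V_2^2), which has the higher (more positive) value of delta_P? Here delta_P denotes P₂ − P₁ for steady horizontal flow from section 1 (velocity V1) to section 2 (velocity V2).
delta_P(A) = 8.371 kPa, delta_P(B) = -13.74 kPa. Answer: A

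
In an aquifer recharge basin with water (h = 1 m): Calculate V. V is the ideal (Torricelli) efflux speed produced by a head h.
Formula: V = \sqrt{2 g h}
V = √(2·9.81·1) = 4.429 m/s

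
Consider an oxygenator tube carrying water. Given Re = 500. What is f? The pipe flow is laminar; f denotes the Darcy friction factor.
Formula: f = \frac{64}{Re}
f = 64/500 = 0.128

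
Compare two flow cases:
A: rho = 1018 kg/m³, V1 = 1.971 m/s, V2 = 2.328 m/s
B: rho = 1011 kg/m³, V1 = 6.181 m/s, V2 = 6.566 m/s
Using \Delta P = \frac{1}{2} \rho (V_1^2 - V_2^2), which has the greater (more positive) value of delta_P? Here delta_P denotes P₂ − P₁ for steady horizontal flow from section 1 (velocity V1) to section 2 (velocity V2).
delta_P(A) = -0.7812 kPa, delta_P(B) = -2.481 kPa. Answer: A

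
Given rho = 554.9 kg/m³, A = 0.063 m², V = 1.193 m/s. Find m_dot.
Formula: \dot{m} = \rho A V
m_dot = 554.9·0.063·1.193 = 41.71 kg/s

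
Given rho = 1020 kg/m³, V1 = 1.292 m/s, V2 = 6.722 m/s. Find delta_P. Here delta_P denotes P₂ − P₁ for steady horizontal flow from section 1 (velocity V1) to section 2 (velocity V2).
Formula: \Delta P = \frac{1}{2} \rho (V_1^2 - V_2^2)
delta_P = 0.5·1020·(1.292² − 6.722²)/1000 = -22.19 kPa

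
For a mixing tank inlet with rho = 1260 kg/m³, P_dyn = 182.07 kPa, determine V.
Formula: P_{dyn} = \frac{1}{2} \rho V^2
Substituting knowns: 182.07 = 0.5·1260·V²/1000
Solving for V: V = √(2·(182.07·1000)/1260) = 17 m/s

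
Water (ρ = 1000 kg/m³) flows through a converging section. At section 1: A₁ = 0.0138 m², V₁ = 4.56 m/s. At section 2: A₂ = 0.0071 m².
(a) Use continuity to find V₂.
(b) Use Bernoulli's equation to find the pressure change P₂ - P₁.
(a) Continuity: A₁V₁=A₂V₂ -> V₂=A₁V₁/A₂=0.0138*4.56/0.0071=8.86 m/s
(b) Bernoulli: P₂-P₁=0.5*rho*(V₁^2-V₂^2)/1000=0.5*1000*(4.56^2-8.86^2)/1000=-28.85 kPa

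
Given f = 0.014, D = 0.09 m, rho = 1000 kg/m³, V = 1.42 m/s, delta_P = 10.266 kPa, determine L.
Formula: \Delta P = f \frac{L}{D} \frac{\rho V^2}{2}
Substituting knowns: 10.266 = 0.014·(L/0.09)·0.5·1000·1.42²/1000
Solving for L: L = (10.266·1000)·0.09/(0.014·0.5·1000·1.42²) = 65.46 m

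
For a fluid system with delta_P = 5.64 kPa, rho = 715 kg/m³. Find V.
Formula: V = \sqrt{\frac{2 \Delta P}{\rho}}
V = √(2·(5.64·1000)/715) = 3.972 m/s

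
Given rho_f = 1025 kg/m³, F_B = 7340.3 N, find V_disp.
Formula: F_B = \rho_f g V_{disp}
Substituting knowns: 7340.3 = 1025·9.81·V_disp
Solving for V_disp: V_disp = 7340.3/(1025·9.81) = 0.73 m³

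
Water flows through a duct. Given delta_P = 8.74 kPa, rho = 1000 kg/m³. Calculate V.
Formula: V = \sqrt{\frac{2 \Delta P}{\rho}}
V = √(2·(8.74·1000)/1000) = 4.181 m/s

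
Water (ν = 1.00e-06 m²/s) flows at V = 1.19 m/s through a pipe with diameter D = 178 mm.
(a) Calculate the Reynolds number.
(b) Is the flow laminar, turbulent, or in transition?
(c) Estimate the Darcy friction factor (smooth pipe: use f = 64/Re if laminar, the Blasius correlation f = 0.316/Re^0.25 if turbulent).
(a) Re = V·D/ν = 1.19·0.178/1.00e-06 = 211820
(b) Flow regime: turbulent (Re > 4000)
(c) Friction factor: f = 0.316/Re^0.25 = 0.316/211820^0.25 = 0.01473 (Blasius is strictly valid for Re ≲ 1e5; used here as the smooth-pipe estimate the problem specifies)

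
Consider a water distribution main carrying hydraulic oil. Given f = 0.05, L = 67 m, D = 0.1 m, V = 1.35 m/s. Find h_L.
Formula: h_L = f \frac{L}{D} \frac{V^2}{2g}
h_L = 0.05·(67/0.1)·1.35²/(2·9.81) = 3.112 m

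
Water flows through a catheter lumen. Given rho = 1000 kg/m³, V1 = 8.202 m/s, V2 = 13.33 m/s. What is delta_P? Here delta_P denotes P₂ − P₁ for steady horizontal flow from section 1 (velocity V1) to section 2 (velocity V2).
Formula: \Delta P = \frac{1}{2} \rho (V_1^2 - V_2^2)
delta_P = 0.5·1000·(8.202² − 13.33²)/1000 = -55.21 kPa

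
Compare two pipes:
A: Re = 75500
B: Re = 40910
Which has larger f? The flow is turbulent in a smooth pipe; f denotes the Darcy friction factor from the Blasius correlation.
f(A) = 0.01906, f(B) = 0.02222. Answer: B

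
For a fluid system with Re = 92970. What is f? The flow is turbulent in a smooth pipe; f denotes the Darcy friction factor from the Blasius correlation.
Formula: f = \frac{0.316}{Re^{0.25}}
f = 0.316/92970^0.25 = 0.0181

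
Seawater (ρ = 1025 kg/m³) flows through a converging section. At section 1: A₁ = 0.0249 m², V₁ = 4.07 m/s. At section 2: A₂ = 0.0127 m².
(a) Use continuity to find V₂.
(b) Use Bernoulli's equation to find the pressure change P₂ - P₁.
(a) Continuity: A₁V₁=A₂V₂ -> V₂=A₁V₁/A₂=0.0249*4.07/0.0127=7.98 m/s
(b) Bernoulli: P₂-P₁=0.5*rho*(V₁^2-V₂^2)/1000=0.5*1025*(4.07^2-7.98^2)/1000=-24.15 kPa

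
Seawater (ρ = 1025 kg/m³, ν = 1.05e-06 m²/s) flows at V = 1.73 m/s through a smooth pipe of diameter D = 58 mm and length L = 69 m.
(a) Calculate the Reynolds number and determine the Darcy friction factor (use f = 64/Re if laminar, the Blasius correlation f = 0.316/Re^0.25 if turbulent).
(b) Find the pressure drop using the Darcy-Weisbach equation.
(a) Re = V·D/ν = 1.73·0.058/1.05e-06 = 95562 → turbulent (Re > 4000); f = 0.316/Re^0.25 = 0.316/95562^0.25 = 0.017973
(b) Darcy-Weisbach: ΔP = f·(L/D)·½ρV²/1000 = 0.017973·(69/0.058)·½·1025·1.73²/1000 = 32.8 kPa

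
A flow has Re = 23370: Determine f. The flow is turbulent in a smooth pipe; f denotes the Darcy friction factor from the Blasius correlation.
Formula: f = \frac{0.316}{Re^{0.25}}
f = 0.316/23370^0.25 = 0.02556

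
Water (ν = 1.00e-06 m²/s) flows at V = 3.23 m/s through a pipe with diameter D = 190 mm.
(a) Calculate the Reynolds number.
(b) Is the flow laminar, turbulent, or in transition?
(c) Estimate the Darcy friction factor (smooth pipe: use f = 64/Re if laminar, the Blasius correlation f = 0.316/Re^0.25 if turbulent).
(a) Re = V·D/ν = 3.23·0.19/1.00e-06 = 613700
(b) Flow regime: turbulent (Re > 4000)
(c) Friction factor: f = 0.316/Re^0.25 = 0.316/613700^0.25 = 0.01129 (Blasius is strictly valid for Re ≲ 1e5; used here as the smooth-pipe estimate the problem specifies)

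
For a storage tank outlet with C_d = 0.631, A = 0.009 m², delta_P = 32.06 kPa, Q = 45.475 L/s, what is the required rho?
Formula: Q = C_d A \sqrt{\frac{2 \Delta P}{\rho}}
Substituting knowns: 45.475 = 0.631·0.009·√(2·(32.06·1000)/rho)·1000
Solving for rho: rho = 2·(32.06·1000)/((45.475/1000)/(0.631·0.009))² = 1000 kg/m³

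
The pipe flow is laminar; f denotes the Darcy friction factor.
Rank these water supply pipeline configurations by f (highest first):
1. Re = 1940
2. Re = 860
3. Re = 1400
Case 1: f = 0.03299
Case 2: f = 0.07442
Case 3: f = 0.04571
Ranking (highest first): 2, 3, 1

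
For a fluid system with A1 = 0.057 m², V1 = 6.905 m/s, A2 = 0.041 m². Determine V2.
Formula: V_2 = \frac{A_1 V_1}{A_2}
V2 = 0.057·6.905/0.041 = 9.6 m/s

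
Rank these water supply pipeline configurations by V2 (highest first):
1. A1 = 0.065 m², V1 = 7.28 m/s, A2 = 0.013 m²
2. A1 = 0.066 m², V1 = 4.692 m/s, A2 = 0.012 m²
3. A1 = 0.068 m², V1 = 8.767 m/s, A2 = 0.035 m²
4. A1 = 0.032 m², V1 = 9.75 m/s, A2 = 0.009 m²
Case 1: V2 = 36.4 m/s
Case 2: V2 = 25.81 m/s
Case 3: V2 = 17.03 m/s
Case 4: V2 = 34.67 m/s
Ranking (highest first): 1, 4, 2, 3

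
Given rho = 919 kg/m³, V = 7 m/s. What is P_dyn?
Formula: P_{dyn} = \frac{1}{2} \rho V^2
P_dyn = 0.5·919·7²/1000 = 22.52 kPa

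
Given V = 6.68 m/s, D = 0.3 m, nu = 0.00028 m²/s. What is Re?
Formula: Re = \frac{V D}{\nu}
Re = 6.68·0.3/0.00028 = 7157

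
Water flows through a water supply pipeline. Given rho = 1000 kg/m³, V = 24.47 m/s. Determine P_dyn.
Formula: P_{dyn} = \frac{1}{2} \rho V^2
P_dyn = 0.5·1000·24.47²/1000 = 299.4 kPa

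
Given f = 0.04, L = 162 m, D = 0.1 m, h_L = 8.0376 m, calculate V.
Formula: h_L = f \frac{L}{D} \frac{V^2}{2g}
Substituting knowns: 8.0376 = 0.04·(162/0.1)·V²/(2·9.81)
Solving for V: V = √(8.0376·2·9.81/(0.04·(162/0.1))) = 1.56 m/s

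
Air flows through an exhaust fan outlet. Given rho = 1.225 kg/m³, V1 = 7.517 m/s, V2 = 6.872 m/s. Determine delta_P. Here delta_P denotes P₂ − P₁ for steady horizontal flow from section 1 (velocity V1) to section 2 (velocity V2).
Formula: \Delta P = \frac{1}{2} \rho (V_1^2 - V_2^2)
delta_P = 0.5·1.225·(7.517² − 6.872²)/1000 = 0.005685 kPa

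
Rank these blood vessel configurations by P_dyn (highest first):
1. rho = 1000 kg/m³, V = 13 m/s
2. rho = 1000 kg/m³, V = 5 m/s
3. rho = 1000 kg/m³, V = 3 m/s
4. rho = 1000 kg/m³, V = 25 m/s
Case 1: P_dyn = 84.5 kPa
Case 2: P_dyn = 12.5 kPa
Case 3: P_dyn = 4.5 kPa
Case 4: P_dyn = 312.5 kPa
Ranking (highest first): 4, 1, 2, 3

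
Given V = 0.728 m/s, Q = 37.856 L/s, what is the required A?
Formula: Q = A V
Substituting knowns: 37.856 = A·0.728·1000
Solving for A: A = (37.856/1000)/0.728 = 0.052 m²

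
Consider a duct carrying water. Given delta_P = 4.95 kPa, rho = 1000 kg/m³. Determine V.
Formula: V = \sqrt{\frac{2 \Delta P}{\rho}}
V = √(2·(4.95·1000)/1000) = 3.146 m/s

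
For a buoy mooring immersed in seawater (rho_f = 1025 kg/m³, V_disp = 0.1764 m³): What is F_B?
Formula: F_B = \rho_f g V_{disp}
F_B = 1025·9.81·0.1764 = 1774 N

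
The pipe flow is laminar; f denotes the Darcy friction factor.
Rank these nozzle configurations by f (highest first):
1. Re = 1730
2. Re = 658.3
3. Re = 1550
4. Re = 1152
Case 1: f = 0.03699
Case 2: f = 0.09722
Case 3: f = 0.04129
Case 4: f = 0.05556
Ranking (highest first): 2, 4, 3, 1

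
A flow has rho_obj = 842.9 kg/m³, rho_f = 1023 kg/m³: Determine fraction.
Formula: f_{sub} = \frac{\rho_{obj}}{\rho_f}
fraction = 842.9/1023 = 0.8239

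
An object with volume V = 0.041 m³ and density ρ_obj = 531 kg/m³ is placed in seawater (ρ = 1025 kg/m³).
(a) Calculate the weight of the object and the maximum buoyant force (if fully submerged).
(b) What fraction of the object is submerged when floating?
(a) W=rho_obj*g*V=531*9.81*0.041=213.6 N; F_B(max)=rho*g*V=1025*9.81*0.041=412.3 N
(b) Floating fraction=rho_obj/rho=531/1025=0.518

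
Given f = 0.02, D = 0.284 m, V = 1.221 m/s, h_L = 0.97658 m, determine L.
Formula: h_L = f \frac{L}{D} \frac{V^2}{2g}
Substituting knowns: 0.97658 = 0.02·(L/0.284)·1.221²/(2·9.81)
Solving for L: L = 0.97658·2·9.81·0.284/(0.02·1.221²) = 182.5 m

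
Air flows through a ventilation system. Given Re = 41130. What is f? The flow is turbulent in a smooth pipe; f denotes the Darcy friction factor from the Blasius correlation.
Formula: f = \frac{0.316}{Re^{0.25}}
f = 0.316/41130^0.25 = 0.02219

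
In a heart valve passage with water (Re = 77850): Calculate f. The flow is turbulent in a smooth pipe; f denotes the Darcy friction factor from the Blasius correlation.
Formula: f = \frac{0.316}{Re^{0.25}}
f = 0.316/77850^0.25 = 0.01892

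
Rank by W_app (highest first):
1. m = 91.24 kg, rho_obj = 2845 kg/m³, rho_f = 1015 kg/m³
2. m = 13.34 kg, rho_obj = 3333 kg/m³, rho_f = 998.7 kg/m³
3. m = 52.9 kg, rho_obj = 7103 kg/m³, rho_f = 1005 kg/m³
Case 1: W_app = 575.7 N
Case 2: W_app = 91.65 N
Case 3: W_app = 445.5 N
Ranking (highest first): 1, 3, 2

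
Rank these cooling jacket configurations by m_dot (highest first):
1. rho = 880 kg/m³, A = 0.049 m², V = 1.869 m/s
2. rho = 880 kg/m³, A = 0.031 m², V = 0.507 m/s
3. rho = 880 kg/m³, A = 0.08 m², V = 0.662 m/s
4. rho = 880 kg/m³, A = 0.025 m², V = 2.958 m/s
Case 1: m_dot = 80.59 kg/s
Case 2: m_dot = 13.83 kg/s
Case 3: m_dot = 46.6 kg/s
Case 4: m_dot = 65.08 kg/s
Ranking (highest first): 1, 4, 3, 2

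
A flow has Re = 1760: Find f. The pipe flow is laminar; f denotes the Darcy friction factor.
Formula: f = \frac{64}{Re}
f = 64/1760 = 0.03636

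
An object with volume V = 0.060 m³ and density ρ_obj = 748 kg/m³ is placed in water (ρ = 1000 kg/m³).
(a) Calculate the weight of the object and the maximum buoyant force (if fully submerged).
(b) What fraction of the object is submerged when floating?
(a) W=rho_obj*g*V=748*9.81*0.060=440.3 N; F_B(max)=rho*g*V=1000*9.81*0.060=588.6 N
(b) Floating fraction=rho_obj/rho=748/1000=0.748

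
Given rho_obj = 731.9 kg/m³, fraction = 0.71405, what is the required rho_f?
Formula: f_{sub} = \frac{\rho_{obj}}{\rho_f}
Substituting knowns: 0.71405 = 731.9/rho_f
Solving for rho_f: rho_f = 731.9/0.71405 = 1025 kg/m³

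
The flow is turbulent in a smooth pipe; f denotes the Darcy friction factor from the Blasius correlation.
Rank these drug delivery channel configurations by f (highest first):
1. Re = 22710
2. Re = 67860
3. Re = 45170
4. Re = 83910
Case 1: f = 0.02574
Case 2: f = 0.01958
Case 3: f = 0.02168
Case 4: f = 0.01857
Ranking (highest first): 1, 3, 2, 4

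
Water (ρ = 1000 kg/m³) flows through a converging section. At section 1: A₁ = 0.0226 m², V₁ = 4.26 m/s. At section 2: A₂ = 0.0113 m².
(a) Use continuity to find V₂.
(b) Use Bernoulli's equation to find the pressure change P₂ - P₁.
(a) Continuity: A₁V₁=A₂V₂ -> V₂=A₁V₁/A₂=0.0226*4.26/0.0113=8.52 m/s
(b) Bernoulli: P₂-P₁=0.5*rho*(V₁^2-V₂^2)/1000=0.5*1000*(4.26^2-8.52^2)/1000=-27.22 kPa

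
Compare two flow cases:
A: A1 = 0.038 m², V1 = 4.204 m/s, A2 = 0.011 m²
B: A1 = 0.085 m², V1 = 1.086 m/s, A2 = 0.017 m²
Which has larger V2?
V2(A) = 14.52 m/s, V2(B) = 5.43 m/s. Answer: A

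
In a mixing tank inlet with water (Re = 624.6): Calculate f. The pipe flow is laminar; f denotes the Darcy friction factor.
Formula: f = \frac{64}{Re}
f = 64/624.6 = 0.1025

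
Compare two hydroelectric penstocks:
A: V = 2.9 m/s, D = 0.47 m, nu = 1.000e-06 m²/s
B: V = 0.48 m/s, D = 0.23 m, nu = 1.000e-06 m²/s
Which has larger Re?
Re(A) = 1.363e+06, Re(B) = 110400. Answer: A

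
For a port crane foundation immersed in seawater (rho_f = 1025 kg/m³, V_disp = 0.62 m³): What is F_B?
Formula: F_B = \rho_f g V_{disp}
F_B = 1025·9.81·0.62 = 6234 N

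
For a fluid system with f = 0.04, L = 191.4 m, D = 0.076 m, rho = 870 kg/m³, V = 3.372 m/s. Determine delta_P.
Formula: \Delta P = f \frac{L}{D} \frac{\rho V^2}{2}
delta_P = 0.04·(191.4/0.076)·0.5·870·3.372²/1000 = 498.3 kPa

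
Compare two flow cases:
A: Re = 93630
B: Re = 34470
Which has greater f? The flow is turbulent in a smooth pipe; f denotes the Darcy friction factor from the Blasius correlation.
f(A) = 0.01806, f(B) = 0.02319. Answer: B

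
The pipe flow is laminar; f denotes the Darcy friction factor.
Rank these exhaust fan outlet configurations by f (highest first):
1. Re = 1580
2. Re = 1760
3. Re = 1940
Case 1: f = 0.04051
Case 2: f = 0.03636
Case 3: f = 0.03299
Ranking (highest first): 1, 2, 3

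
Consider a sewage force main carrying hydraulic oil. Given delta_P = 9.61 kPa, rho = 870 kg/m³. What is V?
Formula: V = \sqrt{\frac{2 \Delta P}{\rho}}
V = √(2·(9.61·1000)/870) = 4.7 m/s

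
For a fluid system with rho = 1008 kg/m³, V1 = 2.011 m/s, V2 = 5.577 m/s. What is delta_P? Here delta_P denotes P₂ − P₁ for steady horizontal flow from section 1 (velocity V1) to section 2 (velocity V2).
Formula: \Delta P = \frac{1}{2} \rho (V_1^2 - V_2^2)
delta_P = 0.5·1008·(2.011² − 5.577²)/1000 = -13.64 kPa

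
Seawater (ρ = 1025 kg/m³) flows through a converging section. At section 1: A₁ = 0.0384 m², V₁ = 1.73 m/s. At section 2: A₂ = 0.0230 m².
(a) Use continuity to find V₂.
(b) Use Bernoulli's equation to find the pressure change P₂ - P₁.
(a) Continuity: A₁V₁=A₂V₂ -> V₂=A₁V₁/A₂=0.0384*1.73/0.0230=2.89 m/s
(b) Bernoulli: P₂-P₁=0.5*rho*(V₁^2-V₂^2)/1000=0.5*1025*(1.73^2-2.89^2)/1000=-2.747 kPa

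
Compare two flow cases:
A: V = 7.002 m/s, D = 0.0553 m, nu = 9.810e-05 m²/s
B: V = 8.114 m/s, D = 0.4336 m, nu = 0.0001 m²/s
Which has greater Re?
Re(A) = 3947, Re(B) = 35182. Answer: B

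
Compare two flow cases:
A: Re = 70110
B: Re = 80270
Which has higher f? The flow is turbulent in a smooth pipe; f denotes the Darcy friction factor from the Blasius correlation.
f(A) = 0.01942, f(B) = 0.01877. Answer: A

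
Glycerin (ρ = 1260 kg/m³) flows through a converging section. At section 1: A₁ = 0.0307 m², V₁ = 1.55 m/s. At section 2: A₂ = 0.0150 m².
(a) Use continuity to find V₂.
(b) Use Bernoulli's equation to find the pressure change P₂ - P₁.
(a) Continuity: A₁V₁=A₂V₂ -> V₂=A₁V₁/A₂=0.0307*1.55/0.0150=3.17 m/s
(b) Bernoulli: P₂-P₁=0.5*rho*(V₁^2-V₂^2)/1000=0.5*1260*(1.55^2-3.17^2)/1000=-4.817 kPa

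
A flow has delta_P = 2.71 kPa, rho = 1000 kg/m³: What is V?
Formula: V = \sqrt{\frac{2 \Delta P}{\rho}}
V = √(2·(2.71·1000)/1000) = 2.328 m/s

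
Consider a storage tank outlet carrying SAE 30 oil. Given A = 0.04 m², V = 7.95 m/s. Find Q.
Formula: Q = A V
Q = 0.04·7.95·1000 = 318 L/s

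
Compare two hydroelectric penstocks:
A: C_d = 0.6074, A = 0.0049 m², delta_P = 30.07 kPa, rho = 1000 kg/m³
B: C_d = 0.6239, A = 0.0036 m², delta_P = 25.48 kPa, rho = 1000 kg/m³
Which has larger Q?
Q(A) = 23.08 L/s, Q(B) = 16.03 L/s. Answer: A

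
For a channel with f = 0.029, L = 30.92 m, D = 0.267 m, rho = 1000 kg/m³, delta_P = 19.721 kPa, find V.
Formula: \Delta P = f \frac{L}{D} \frac{\rho V^2}{2}
Substituting knowns: 19.721 = 0.029·(30.92/0.267)·0.5·1000·V²/1000
Solving for V: V = √((19.721·1000)/(0.029·(30.92/0.267)·0.5·1000)) = 3.427 m/s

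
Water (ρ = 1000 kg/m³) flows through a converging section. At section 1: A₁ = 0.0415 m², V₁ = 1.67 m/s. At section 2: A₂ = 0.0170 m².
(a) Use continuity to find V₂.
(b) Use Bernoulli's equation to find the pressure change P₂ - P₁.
(a) Continuity: A₁V₁=A₂V₂ -> V₂=A₁V₁/A₂=0.0415*1.67/0.0170=4.08 m/s
(b) Bernoulli: P₂-P₁=0.5*rho*(V₁^2-V₂^2)/1000=0.5*1000*(1.67^2-4.08^2)/1000=-6.929 kPa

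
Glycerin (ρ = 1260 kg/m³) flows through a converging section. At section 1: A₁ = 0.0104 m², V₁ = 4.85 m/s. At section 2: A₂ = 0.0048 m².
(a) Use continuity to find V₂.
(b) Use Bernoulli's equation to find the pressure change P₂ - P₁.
(a) Continuity: A₁V₁=A₂V₂ -> V₂=A₁V₁/A₂=0.0104*4.85/0.0048=10.51 m/s
(b) Bernoulli: P₂-P₁=0.5*rho*(V₁^2-V₂^2)/1000=0.5*1260*(4.85^2-10.51^2)/1000=-54.77 kPa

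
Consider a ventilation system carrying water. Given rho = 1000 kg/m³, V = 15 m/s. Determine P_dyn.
Formula: P_{dyn} = \frac{1}{2} \rho V^2
P_dyn = 0.5·1000·15²/1000 = 112.5 kPa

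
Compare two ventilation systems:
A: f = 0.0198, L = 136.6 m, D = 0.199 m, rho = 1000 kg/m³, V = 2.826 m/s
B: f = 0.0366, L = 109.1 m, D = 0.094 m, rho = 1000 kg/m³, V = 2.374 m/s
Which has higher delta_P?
delta_P(A) = 54.27 kPa, delta_P(B) = 119.7 kPa. Answer: B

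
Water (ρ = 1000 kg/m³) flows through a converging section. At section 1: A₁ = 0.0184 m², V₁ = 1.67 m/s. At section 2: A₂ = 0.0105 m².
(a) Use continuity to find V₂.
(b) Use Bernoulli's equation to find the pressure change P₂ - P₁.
(a) Continuity: A₁V₁=A₂V₂ -> V₂=A₁V₁/A₂=0.0184*1.67/0.0105=2.93 m/s
(b) Bernoulli: P₂-P₁=0.5*rho*(V₁^2-V₂^2)/1000=0.5*1000*(1.67^2-2.93^2)/1000=-2.898 kPa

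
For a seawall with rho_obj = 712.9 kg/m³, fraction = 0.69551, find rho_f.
Formula: f_{sub} = \frac{\rho_{obj}}{\rho_f}
Substituting knowns: 0.69551 = 712.9/rho_f
Solving for rho_f: rho_f = 712.9/0.69551 = 1025 kg/m³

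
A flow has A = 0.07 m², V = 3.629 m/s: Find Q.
Formula: Q = A V
Q = 0.07·3.629·1000 = 254 L/s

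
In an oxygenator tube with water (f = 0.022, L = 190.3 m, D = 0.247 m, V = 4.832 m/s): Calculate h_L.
Formula: h_L = f \frac{L}{D} \frac{V^2}{2g}
h_L = 0.022·(190.3/0.247)·4.832²/(2·9.81) = 20.17 m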